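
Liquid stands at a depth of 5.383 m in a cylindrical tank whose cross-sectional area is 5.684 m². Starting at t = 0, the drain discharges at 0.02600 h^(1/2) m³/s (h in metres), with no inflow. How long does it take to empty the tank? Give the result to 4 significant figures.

1014 s

A dh/dt = −Q_out = −0.02600 √h.
This is separable: 2 d(√h)/dt = −0.02600/A, so √h = √h₀ − (0.02600/(2A)) t.
Set h = 0: 2√h₀ = (0.02600/A) t_empty ⇒ t_empty = 2A√h₀/0.02600.
t_empty = 2·5.684·√5.383/0.02600 = 11.3680·2.32013/0.02600 = 1014.43 s.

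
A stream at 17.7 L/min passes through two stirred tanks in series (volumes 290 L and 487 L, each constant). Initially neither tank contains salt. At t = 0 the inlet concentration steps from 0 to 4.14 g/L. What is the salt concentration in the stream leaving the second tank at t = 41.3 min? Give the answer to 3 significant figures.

2.35 g/L

Species balance on tank i: dCᵢ/dt = (Cᵢ₋₁ − Cᵢ)/τᵢ with τᵢ = Vᵢ/Q.
τ₁ = 290/17.7 = 16.384 min; τ₂ = 487/17.7 = 27.514 min.
Tank 1: C₁ = C_in(1 − e^(−t/τ₁)). Tank 2 (τ₁ ≠ τ₂): C₂ = C_in[1 − (τ₁ e^(−t/τ₁) − τ₂ e^(−t/τ₂))/(τ₁ − τ₂)].
At t = 41.3: e^(−t/τ₁) = 0.080401, e^(−t/τ₂) = 0.22290.
C₂ = 4.14·[1 − (16.384·0.080401 − 27.514·0.22290)/(-11.130)] = 4.14·0.56734 = 2.3488 g/L.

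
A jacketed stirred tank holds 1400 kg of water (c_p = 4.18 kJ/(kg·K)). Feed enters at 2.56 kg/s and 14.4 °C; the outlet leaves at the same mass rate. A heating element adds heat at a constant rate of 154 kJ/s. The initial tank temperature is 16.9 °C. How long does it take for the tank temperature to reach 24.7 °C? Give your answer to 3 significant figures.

583 s

M c_p dT/dt = ṁ c_p (T_in − T) + Q̇.
τ = M/ṁ = 546.88 s; T_ss = T_in + Q̇/(ṁ c_p) = 28.791 °C.
T(t) = T_ss + (T₀ − T_ss) e^(−t/τ). Set T = 24.7:
e^(−t/τ) = (24.7 − 28.791)/(16.9 − 28.791) = 0.34407
t = −546.88 · ln(0.34407) = 583.47 s.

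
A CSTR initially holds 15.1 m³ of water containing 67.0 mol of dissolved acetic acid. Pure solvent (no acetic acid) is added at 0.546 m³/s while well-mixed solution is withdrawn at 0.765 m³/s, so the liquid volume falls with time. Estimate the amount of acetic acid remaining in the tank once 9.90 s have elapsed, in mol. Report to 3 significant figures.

39.0 mol

Let m(t) be the amount of acetic acid. Volume: V(t) = V₀ + (Q_in − Q_out) t = 15.1 − 0.21900 t; V(9.90) = 12.932 m³.
No acetic acid enters, so dm/dt = −Q_out · (m/V).
dm/m = −Q_out dt/(V₀ − 0.21900 t); integrating gives ln(m/m₀) = −(Q_out/(Q_in−Q_out)) ln(V/V₀).
m = m₀ (V₀/V)^(Q_out/(Q_in−Q_out)) = 67.0 × (15.1/12.932)^(-3.4932) = 38.988 mol.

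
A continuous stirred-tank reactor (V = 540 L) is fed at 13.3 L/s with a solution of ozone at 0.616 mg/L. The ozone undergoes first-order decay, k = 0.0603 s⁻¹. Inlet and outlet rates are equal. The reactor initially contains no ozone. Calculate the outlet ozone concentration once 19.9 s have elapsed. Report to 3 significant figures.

Accumulation = in − out − consumed: V dC/dt = Q C_in − Q C − k V C.
This is linear with rate a = Q/V + k = 0.084930 s⁻¹.
C_ss = Q C_in/(Q + kV) = 0.17864 mg/L; C(t) = C_ss + (C₀ − C_ss) e^(−a t).
C(19.9) = 0.17864 + (-0.17864)·e^(−0.084930·19.9) = 0.17864 + (-0.17864)·0.18450 = 0.14568 mg/L.

0.146 mg/L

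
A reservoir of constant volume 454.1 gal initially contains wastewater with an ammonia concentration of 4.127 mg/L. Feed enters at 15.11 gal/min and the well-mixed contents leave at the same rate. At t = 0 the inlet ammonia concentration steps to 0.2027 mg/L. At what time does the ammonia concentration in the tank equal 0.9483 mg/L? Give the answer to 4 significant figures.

Species balance: V dC/dt = Q(C_in − C) ⇒ τ = V/Q = 30.0529 min.
C(t) = C_in + (C₀ − C_in) e^(−t/τ). Set C = 0.9483 and solve for t:
e^(−t/τ) = (C − C_in)/(C₀ − C_in) = (0.9483 − 0.2027)/(4.127 − 0.2027) = 0.189996
t = −τ ln(…) = 30.0529 × 1.66075 = 49.9105 min.

49.91 min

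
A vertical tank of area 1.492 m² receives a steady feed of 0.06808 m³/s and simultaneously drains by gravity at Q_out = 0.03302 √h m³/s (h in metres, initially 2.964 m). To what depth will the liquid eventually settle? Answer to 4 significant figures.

4.251 m

Level balance: A dh/dt = 0.06808 − 0.03302 √h. Setting dh/dt = 0:
Q_in = 0.03302 √h_ss ⇒ √h_ss = 0.06808/0.03302 = 2.06178.
h_ss = 2.06178² = 4.25094 m. (Since h₀ = 2.964 m < h_ss, the level will rise toward this value.)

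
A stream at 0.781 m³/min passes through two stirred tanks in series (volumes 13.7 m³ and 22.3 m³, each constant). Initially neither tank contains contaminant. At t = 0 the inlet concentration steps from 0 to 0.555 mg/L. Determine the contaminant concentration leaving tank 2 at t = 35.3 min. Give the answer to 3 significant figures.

Each tank obeys Vᵢ dCᵢ/dt = Q(Cᵢ₋₁ − Cᵢ), so τᵢ = Vᵢ/Q.
τ₁ = 13.7/0.781 = 17.542 min; τ₂ = 22.3/0.781 = 28.553 min.
Tank 1: C₁ = C_in(1 − e^(−t/τ₁)). Tank 2 (τ₁ ≠ τ₂): C₂ = C_in[1 − (τ₁ e^(−t/τ₁) − τ₂ e^(−t/τ₂))/(τ₁ − τ₂)].
At t = 35.3: e^(−t/τ₁) = 0.13367, e^(−t/τ₂) = 0.29046.
C₂ = 0.555·[1 − (17.542·0.13367 − 28.553·0.29046)/(-11.012)] = 0.555·0.45978 = 0.25518 mg/L.

0.255 mg/L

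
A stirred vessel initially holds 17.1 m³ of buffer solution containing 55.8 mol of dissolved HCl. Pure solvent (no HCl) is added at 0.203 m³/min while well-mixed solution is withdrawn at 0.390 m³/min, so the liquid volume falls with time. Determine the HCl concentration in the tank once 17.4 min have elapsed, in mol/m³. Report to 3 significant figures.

2.59 mol/m³

Total volume: dV/dt = Q_in − Q_out = -0.18700 m³/min, so V(t) = 17.1 − 0.18700 t and V(17.4) = 13.846 m³.
No HCl enters, so dm/dt = −Q_out · (m/V).
Separate: dm/m = −Q_out dt/V(t) ⇒ ln(m/m₀) = −(Q_out/(Q_in−Q_out)) ln(V/V₀).
m = m₀ (V₀/V)^(Q_out/(Q_in−Q_out)) = 55.8 × (17.1/13.846)^(-2.0856) = 35.930 mol.
C = m/V = 35.930/13.846 = 2.5950 mol/m³.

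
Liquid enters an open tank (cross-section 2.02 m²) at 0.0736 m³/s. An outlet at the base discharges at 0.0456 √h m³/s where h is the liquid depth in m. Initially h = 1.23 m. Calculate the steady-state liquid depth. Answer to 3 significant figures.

2.61 m

Level balance: A dh/dt = 0.0736 − 0.0456 √h. Setting dh/dt = 0:
Q_in = 0.0456 √h_ss ⇒ √h_ss = 0.0736/0.0456 = 1.6140.
h_ss = 1.6140² = 2.6051 m. (Since h₀ = 1.23 m < h_ss, the level will rise toward this value.)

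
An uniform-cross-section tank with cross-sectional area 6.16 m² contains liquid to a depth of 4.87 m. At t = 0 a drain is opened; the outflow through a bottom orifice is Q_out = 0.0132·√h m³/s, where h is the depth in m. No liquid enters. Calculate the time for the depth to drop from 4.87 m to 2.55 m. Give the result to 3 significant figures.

A dh/dt = −Q_out = −0.0132 √h.
∫ h^(−1/2) dh = −(0.0132/A) ∫ dt, giving 2√h = 2√h₀ − (0.0132/A) t.
t = 2A(√h₀ − √h)/0.0132 = 2·6.16·(√4.87 − √2.55)/0.0132
  = 12.320 × (2.2068 − 1.5969) / 0.0132 = 569.27 s.

569 s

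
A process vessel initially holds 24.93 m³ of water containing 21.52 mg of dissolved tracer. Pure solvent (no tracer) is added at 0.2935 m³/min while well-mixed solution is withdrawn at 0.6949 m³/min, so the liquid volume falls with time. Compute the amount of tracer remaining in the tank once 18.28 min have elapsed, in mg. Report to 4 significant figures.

11.77 mg

Let m(t) be the amount of tracer. Volume: V(t) = V₀ + (Q_in − Q_out) t = 24.93 − 0.401400 t; V(18.28) = 17.5924 m³.
Solute balance: dm/dt = 0 − Q_out C = −Q_out m/V(t).
Separate: dm/m = −Q_out dt/V(t) ⇒ ln(m/m₀) = −(Q_out/(Q_in−Q_out)) ln(V/V₀).
m = m₀ (V₀/V)^(Q_out/(Q_in−Q_out)) = 21.52 × (24.93/17.5924)^(-1.73119) = 11.7692 mg.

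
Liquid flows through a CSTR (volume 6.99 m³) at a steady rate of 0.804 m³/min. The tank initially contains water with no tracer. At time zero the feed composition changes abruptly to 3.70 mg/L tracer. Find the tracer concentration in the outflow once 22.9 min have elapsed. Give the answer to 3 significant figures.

Accumulation = in − out for the solute gives V dC/dt = Q(C_in − C).
Rewrite as dC/dt + C/τ = C_in/τ, τ = V/Q = 8.6940 min.
Integrating: C(t) = C_in + (C₀ − C_in) e^(−t/τ).
C(22.9) = 3.70 + (0 − 3.70)·e^(−22.9/8.6940) = 3.70 + (-3.7000)·0.071791 = 3.4344 mg/L.

3.43 mg/L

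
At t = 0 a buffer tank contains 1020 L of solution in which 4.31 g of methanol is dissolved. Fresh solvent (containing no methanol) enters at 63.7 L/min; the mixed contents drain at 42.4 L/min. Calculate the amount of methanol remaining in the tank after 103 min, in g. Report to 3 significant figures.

0.439 g

Total volume: dV/dt = Q_in − Q_out = 21.300 L/min, so V(t) = 1020 + 21.300 t and V(103) = 3213.9 L.
No methanol enters, so dm/dt = −Q_out · (m/V).
Separate: dm/m = −Q_out dt/V(t) ⇒ ln(m/m₀) = −(Q_out/(Q_in−Q_out)) ln(V/V₀).
m = m₀ (V₀/V)^(Q_out/(Q_in−Q_out)) = 4.31 × (1020/3213.9)^(1.9906) = 0.43883 g.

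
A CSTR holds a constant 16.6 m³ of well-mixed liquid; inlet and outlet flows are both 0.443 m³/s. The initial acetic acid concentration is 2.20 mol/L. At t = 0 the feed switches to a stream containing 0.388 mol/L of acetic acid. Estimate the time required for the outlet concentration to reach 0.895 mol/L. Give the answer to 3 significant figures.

47.7 s

Species balance: V dC/dt = Q(C_in − C) ⇒ τ = V/Q = 37.472 s.
C(t) = C_in + (C₀ − C_in) e^(−t/τ). Set C = 0.895 and solve for t:
e^(−t/τ) = (C − C_in)/(C₀ − C_in) = (0.895 − 0.388)/(2.20 − 0.388) = 0.27980
t = −τ ln(…) = 37.472 × 1.2737 = 47.727 s.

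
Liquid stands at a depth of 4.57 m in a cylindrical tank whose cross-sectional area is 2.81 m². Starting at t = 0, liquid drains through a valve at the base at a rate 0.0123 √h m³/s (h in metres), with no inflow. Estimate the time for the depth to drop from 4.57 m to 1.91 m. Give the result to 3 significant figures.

A dh/dt = −Q_out = −0.0123 √h.
∫ h^(−1/2) dh = −(0.0123/A) ∫ dt, giving 2√h = 2√h₀ − (0.0123/A) t.
t = 2A(√h₀ − √h)/0.0123 = 2·2.81·(√4.57 − √1.91)/0.0123
  = 5.6200 × (2.1378 − 1.3820) / 0.0123 = 345.30 s.

345 s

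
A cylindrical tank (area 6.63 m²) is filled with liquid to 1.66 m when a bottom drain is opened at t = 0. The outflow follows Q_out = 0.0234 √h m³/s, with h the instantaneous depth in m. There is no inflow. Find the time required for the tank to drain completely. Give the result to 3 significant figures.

Volume balance on the tank: A dh/dt = −0.0234 √h.
This is separable: 2 d(√h)/dt = −0.0234/A, so √h = √h₀ − (0.0234/(2A)) t.
Tank is empty when √h = 0: t_empty = 2A√h₀/0.0234.
t_empty = 2·6.63·√1.66/0.0234 = 13.260·1.2884/0.0234 = 730.10 s.

730 s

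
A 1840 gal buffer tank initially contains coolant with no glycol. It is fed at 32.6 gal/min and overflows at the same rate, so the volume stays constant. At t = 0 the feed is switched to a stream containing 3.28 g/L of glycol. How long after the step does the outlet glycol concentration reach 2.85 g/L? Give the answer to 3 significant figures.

115 min

Species balance: V dC/dt = Q(C_in − C) ⇒ τ = V/Q = 56.442 min.
C(t) = C_in + (C₀ − C_in) e^(−t/τ). Set C = 2.85 and solve for t:
e^(−t/τ) = (C − C_in)/(C₀ − C_in) = (2.85 − 3.28)/(0 − 3.28) = 0.13110
t = −τ ln(…) = 56.442 × 2.0318 = 114.68 min.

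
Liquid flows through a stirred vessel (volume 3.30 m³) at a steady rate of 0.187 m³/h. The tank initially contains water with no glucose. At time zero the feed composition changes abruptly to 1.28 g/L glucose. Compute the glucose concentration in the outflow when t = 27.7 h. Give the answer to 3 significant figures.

Accumulation = in − out for the solute gives V dC/dt = Q(C_in − C).
Rewrite as dC/dt + C/τ = C_in/τ, τ = V/Q = 17.647 h.
Solution: C(t) = C_in + (C₀ − C_in) e^(−t/τ).
C(27.7) = 1.28 + (0 − 1.28)·e^(−27.7/17.647) = 1.28 + (-1.2800)·0.20811 = 1.0136 g/L.

1.01 g/L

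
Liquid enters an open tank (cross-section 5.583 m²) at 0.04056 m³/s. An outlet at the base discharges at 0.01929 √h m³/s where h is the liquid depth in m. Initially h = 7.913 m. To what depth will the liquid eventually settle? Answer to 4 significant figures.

A dh/dt = Q_in − 0.01929 √h. Steady state requires inflow = outflow:
Q_in = 0.01929 √h_ss ⇒ √h_ss = 0.04056/0.01929 = 2.10264.
h_ss = 2.10264² = 4.42111 m. (Since h₀ = 7.913 m > h_ss, the level will fall toward this value.)

4.421 m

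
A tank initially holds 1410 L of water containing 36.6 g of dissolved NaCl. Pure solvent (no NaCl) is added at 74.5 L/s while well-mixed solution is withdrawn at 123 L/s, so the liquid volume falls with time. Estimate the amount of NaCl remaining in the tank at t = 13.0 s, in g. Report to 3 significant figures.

Total volume: dV/dt = Q_in − Q_out = -48.500 L/s, so V(t) = 1410 − 48.500 t and V(13.0) = 779.50 L.
Species balance (pure solvent in): dm/dt = −Q_out · m/V(t).
Separate: dm/m = −Q_out dt/V(t) ⇒ ln(m/m₀) = −(Q_out/(Q_in−Q_out)) ln(V/V₀).
m = m₀ (V₀/V)^(Q_out/(Q_in−Q_out)) = 36.6 × (1410/779.50)^(-2.5361) = 8.1412 g.

8.14 g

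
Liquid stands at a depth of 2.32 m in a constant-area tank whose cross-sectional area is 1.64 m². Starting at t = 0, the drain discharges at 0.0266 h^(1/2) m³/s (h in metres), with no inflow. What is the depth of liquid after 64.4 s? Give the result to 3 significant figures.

A dh/dt = −Q_out = −0.0266 √h.
This is separable: 2 d(√h)/dt = −0.0266/A, so √h = √h₀ − (0.0266/(2A)) t.
√h = √2.32 − 0.0266·64.4/(2·1.64) = 1.5232 − 0.52227 = 1.0009.
h = 1.0009² = 1.0018 m.

1.00 m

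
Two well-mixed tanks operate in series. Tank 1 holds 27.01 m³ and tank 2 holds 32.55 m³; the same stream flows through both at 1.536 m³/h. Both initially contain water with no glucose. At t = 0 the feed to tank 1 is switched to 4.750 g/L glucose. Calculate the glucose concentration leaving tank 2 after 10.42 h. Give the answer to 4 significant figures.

0.4862 g/L

Time constants: τᵢ = Vᵢ/Q for each well-mixed tank.
τ₁ = 27.01/1.536 = 17.5846 h; τ₂ = 32.55/1.536 = 21.1914 h.
Solving the cascade with C₁(0)=C₂(0)=0 gives C₂(t) = C_in[1 − (τ₁ e^(−t/τ₁) − τ₂ e^(−t/τ₂))/(τ₁ − τ₂)].
At t = 10.42: e^(−t/τ₁) = 0.552908, e^(−t/τ₂) = 0.611580.
C₂ = 4.750·[1 − (17.5846·0.552908 − 21.1914·0.611580)/(-3.60677)] = 4.750·0.102367 = 0.486244 g/L.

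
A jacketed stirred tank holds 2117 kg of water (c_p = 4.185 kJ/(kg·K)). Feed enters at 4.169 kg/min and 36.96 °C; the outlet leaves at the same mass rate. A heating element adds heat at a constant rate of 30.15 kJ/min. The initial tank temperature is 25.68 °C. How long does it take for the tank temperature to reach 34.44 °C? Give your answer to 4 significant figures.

568.3 min

M c_p dT/dt = ṁ c_p (T_in − T) + Q̇.
τ = M/ṁ = 507.796 min; T_ss = T_in + Q̇/(ṁ c_p) = 38.6881 °C.
T(t) = T_ss + (T₀ − T_ss) e^(−t/τ). Set T = 34.44:
e^(−t/τ) = (34.44 − 38.6881)/(25.68 − 38.6881) = 0.326572
t = −507.796 · ln(0.326572) = 568.277 min.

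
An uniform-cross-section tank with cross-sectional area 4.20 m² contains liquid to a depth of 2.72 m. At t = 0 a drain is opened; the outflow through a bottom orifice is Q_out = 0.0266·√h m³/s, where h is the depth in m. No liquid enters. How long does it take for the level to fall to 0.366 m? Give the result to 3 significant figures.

Unsteady balance on liquid volume: A dh/dt = −0.0266 √h.
∫ h^(−1/2) dh = −(0.0266/A) ∫ dt, giving 2√h = 2√h₀ − (0.0266/A) t.
t = 2A(√h₀ − √h)/0.0266 = 2·4.20·(√2.72 − √0.366)/0.0266
  = 8.4000 × (1.6492 − 0.60498) / 0.0266 = 329.77 s.

330 s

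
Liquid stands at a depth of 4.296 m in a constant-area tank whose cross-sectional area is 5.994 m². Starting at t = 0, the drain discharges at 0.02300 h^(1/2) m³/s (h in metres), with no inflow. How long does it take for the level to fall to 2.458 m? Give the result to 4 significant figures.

263.2 s

Volume balance on the tank: A dh/dt = −0.02300 √h.
∫ h^(−1/2) dh = −(0.02300/A) ∫ dt, giving 2√h = 2√h₀ − (0.02300/A) t.
t = 2A(√h₀ − √h)/0.02300 = 2·5.994·(√4.296 − √2.458)/0.02300
  = 11.9880 × (2.07268 − 1.56780) / 0.02300 = 263.151 s.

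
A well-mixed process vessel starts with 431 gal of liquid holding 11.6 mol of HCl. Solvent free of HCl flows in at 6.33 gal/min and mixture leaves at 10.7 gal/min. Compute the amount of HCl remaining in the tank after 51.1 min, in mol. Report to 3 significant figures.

Total volume: dV/dt = Q_in − Q_out = -4.3700 gal/min, so V(t) = 431 − 4.3700 t and V(51.1) = 207.69 gal.
Solute balance: dm/dt = 0 − Q_out C = −Q_out m/V(t).
dm/m = −Q_out dt/(V₀ − 4.3700 t); integrating gives ln(m/m₀) = −(Q_out/(Q_in−Q_out)) ln(V/V₀).
m = m₀ (V₀/V)^(Q_out/(Q_in−Q_out)) = 11.6 × (431/207.69)^(-2.4485) = 1.9415 mol.

1.94 mol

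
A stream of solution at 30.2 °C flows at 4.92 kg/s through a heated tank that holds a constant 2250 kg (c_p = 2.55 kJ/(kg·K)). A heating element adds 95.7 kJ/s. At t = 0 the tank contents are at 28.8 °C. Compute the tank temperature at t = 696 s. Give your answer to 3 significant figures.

35.9 °C

First-law balance (no shaft work): M c_p dT/dt = ṁ c_p (T_in − T) + 95.7.
Rearrange: dT/dt = (T_ss − T)/τ with τ = M/ṁ = 457.32 s and T_ss = T_in + Q̇/(ṁ c_p) = 37.828 °C.
T approaches T_ss exponentially: T(t) = T_ss + (T₀ − T_ss) e^(−t/τ).
T(696) = 37.828 + (-9.0279)·e^(−696/457.32) = 37.828 + (-9.0279)·0.21829 = 35.857 °C.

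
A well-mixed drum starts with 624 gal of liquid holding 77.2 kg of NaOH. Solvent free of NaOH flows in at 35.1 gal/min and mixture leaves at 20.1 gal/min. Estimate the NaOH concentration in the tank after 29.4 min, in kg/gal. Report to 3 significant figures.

0.0354 kg/gal

Total volume: dV/dt = Q_in − Q_out = 15.000 gal/min, so V(t) = 624 + 15.000 t and V(29.4) = 1065.0 gal.
Species balance (pure solvent in): dm/dt = −Q_out · m/V(t).
Separate: dm/m = −Q_out dt/V(t) ⇒ ln(m/m₀) = −(Q_out/(Q_in−Q_out)) ln(V/V₀).
m = m₀ (V₀/V)^(Q_out/(Q_in−Q_out)) = 77.2 × (624/1065.0)^(1.3400) = 37.715 kg.
C = m/V = 37.715/1065.0 = 0.035413 kg/gal.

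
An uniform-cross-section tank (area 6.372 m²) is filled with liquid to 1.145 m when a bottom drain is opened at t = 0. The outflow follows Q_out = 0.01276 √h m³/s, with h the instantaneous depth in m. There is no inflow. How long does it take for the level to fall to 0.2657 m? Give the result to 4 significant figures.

553.9 s

With no inflow, A dh/dt = −0.01276 √h.
This is separable: 2 d(√h)/dt = −0.01276/A, so √h = √h₀ − (0.01276/(2A)) t.
t = 2A(√h₀ − √h)/0.01276 = 2·6.372·(√1.145 − √0.2657)/0.01276
  = 12.7440 × (1.07005 − 0.515461) / 0.01276 = 553.890 s.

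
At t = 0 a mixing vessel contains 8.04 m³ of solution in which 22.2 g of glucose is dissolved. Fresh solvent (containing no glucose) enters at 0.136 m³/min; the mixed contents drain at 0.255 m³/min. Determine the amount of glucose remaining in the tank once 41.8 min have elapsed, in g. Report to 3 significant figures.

Let m(t) be the amount of glucose. Volume: V(t) = V₀ + (Q_in − Q_out) t = 8.04 − 0.11900 t; V(41.8) = 3.0658 m³.
No glucose enters, so dm/dt = −Q_out · (m/V).
Separate: dm/m = −Q_out dt/V(t) ⇒ ln(m/m₀) = −(Q_out/(Q_in−Q_out)) ln(V/V₀).
m = m₀ (V₀/V)^(Q_out/(Q_in−Q_out)) = 22.2 × (8.04/3.0658)^(-2.1429) = 2.8126 g.

2.81 g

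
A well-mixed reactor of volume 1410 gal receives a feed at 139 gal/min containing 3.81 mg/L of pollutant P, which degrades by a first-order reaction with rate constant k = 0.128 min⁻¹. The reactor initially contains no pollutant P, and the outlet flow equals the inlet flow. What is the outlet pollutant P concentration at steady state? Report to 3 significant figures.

1.66 mg/L

Species balance: V dC/dt = Q C_in − Q C − k V C.
At steady state: 0 = Q C_in − (Q + kV) C_ss, so C_ss = Q C_in/(Q + kV).
C_ss = 139·3.81/(139 + 0.128·1410) = 529.59/319.48 = 1.6577 mg/L.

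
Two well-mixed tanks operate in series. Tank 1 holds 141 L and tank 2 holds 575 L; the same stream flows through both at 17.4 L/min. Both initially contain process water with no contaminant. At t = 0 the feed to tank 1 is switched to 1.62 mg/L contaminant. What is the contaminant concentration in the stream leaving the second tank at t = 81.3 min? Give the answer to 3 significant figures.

1.44 mg/L

Time constants: τᵢ = Vᵢ/Q for each well-mixed tank.
τ₁ = 141/17.4 = 8.1034 min; τ₂ = 575/17.4 = 33.046 min.
Solving the cascade with C₁(0)=C₂(0)=0 gives C₂(t) = C_in[1 − (τ₁ e^(−t/τ₁) − τ₂ e^(−t/τ₂))/(τ₁ − τ₂)].
At t = 81.3: e^(−t/τ₁) = 4.3936e-05, e^(−t/τ₂) = 0.085417.
C₂ = 1.62·[1 − (8.1034·4.3936e-05 − 33.046·0.085417)/(-24.943)] = 1.62·0.88685 = 1.4367 mg/L.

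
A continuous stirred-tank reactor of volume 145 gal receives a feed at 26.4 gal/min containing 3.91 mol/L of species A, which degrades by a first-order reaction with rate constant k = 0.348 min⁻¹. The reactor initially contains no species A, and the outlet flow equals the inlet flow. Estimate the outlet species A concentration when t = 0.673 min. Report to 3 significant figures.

Species balance: V dC/dt = Q C_in − Q C − k V C.
dC/dt = (Q/V) C_in − (Q/V + k) C; effective rate a = Q/V + k = 0.18207 + 0.348 = 0.53007 min⁻¹.
C_ss = Q C_in/(Q + kV) = 1.3430 mol/L; C(t) = C_ss + (C₀ − C_ss) e^(−a t).
C(0.673) = 1.3430 + (-1.3430)·e^(−0.53007·0.673) = 1.3430 + (-1.3430)·0.69996 = 0.40296 mol/L.

0.403 mol/L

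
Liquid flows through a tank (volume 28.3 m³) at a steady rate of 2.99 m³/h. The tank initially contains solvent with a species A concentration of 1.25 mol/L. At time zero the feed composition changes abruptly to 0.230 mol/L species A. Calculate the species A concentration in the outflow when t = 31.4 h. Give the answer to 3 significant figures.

0.267 mol/L

Accumulation = in − out for the solute gives V dC/dt = Q(C_in − C).
Time constant τ = V/Q = 28.3/2.99 = 9.4649 h.
This is linear first-order; C(t) = C_in + (C₀ − C_in) e^(−t/τ).
C(31.4) = 0.230 + (1.25 − 0.230)·e^(−31.4/9.4649) = 0.230 + (1.0200)·0.036242 = 0.26697 mol/L.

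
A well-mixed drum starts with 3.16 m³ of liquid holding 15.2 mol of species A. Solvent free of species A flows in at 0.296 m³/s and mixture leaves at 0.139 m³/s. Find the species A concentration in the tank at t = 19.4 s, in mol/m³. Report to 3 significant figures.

Let m(t) be the amount of species A. Volume: V(t) = V₀ + (Q_in − Q_out) t = 3.16 + 0.15700 t; V(19.4) = 6.2058 m³.
Solute balance: dm/dt = 0 − Q_out C = −Q_out m/V(t).
Separate: dm/m = −Q_out dt/V(t) ⇒ ln(m/m₀) = −(Q_out/(Q_in−Q_out)) ln(V/V₀).
m = m₀ (V₀/V)^(Q_out/(Q_in−Q_out)) = 15.2 × (3.16/6.2058)^(0.88535) = 8.3625 mol.
C = m/V = 8.3625/6.2058 = 1.3475 mol/m³.

1.35 mol/m³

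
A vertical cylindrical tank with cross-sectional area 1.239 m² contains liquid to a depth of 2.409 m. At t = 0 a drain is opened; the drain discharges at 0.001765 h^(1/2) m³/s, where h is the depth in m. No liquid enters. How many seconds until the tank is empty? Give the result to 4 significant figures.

A dh/dt = −Q_out = −0.001765 √h.
Separate and integrate: 2(√h − √h₀) = −(0.001765/A) t.
Set h = 0: 2√h₀ = (0.001765/A) t_empty ⇒ t_empty = 2A√h₀/0.001765.
t_empty = 2·1.239·√2.409/0.001765 = 2.47800·1.55210/0.001765 = 2179.09 s.

2179 s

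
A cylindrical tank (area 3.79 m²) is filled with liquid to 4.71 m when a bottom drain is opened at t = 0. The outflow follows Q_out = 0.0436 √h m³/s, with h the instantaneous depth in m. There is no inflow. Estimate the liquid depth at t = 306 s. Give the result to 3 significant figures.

0.168 m

A dh/dt = −Q_out = −0.0436 √h.
∫ h^(−1/2) dh = −(0.0436/A) ∫ dt, giving 2√h = 2√h₀ − (0.0436/A) t.
√h = √4.71 − 0.0436·306/(2·3.79) = 2.1703 − 1.7601 = 0.41015.
h = 0.41015² = 0.16822 m.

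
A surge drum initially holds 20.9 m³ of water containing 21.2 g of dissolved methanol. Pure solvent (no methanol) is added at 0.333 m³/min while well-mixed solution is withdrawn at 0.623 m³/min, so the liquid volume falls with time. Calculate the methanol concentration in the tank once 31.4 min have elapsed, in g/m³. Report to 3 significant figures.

Let m(t) be the amount of methanol. Volume: V(t) = V₀ + (Q_in − Q_out) t = 20.9 − 0.29000 t; V(31.4) = 11.794 m³.
No methanol enters, so dm/dt = −Q_out · (m/V).
dm/m = −Q_out dt/(V₀ − 0.29000 t); integrating gives ln(m/m₀) = −(Q_out/(Q_in−Q_out)) ln(V/V₀).
m = m₀ (V₀/V)^(Q_out/(Q_in−Q_out)) = 21.2 × (20.9/11.794)^(-2.1483) = 6.2018 g.
C = m/V = 6.2018/11.794 = 0.52585 g/m³.

0.526 g/m³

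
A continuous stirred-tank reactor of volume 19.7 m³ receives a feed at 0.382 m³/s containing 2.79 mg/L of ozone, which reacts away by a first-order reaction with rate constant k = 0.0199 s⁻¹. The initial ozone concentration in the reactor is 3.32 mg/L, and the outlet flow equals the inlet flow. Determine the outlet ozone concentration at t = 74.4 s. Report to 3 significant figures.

Species balance: V dC/dt = Q C_in − Q C − k V C.
dC/dt = (Q/V) C_in − (Q/V + k) C; effective rate a = Q/V + k = 0.019391 + 0.0199 = 0.039291 s⁻¹.
C_ss = Q C_in/(Q + kV) = 1.3769 mg/L; C(t) = C_ss + (C₀ − C_ss) e^(−a t).
C(74.4) = 1.3769 + (1.9431)·e^(−0.039291·74.4) = 1.3769 + (1.9431)·0.053759 = 1.4814 mg/L.

1.48 mg/L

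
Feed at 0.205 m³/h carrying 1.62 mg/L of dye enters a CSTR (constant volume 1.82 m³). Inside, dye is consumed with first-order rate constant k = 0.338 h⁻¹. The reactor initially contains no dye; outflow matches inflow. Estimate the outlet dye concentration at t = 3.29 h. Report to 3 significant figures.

0.313 mg/L

Species balance: V dC/dt = Q C_in − Q C − k V C.
This is linear with rate a = Q/V + k = 0.45064 h⁻¹.
C_ss = Q C_in/(Q + kV) = 0.40492 mg/L; C(t) = C_ss + (C₀ − C_ss) e^(−a t).
C(3.29) = 0.40492 + (-0.40492)·e^(−0.45064·3.29) = 0.40492 + (-0.40492)·0.22705 = 0.31298 mg/L.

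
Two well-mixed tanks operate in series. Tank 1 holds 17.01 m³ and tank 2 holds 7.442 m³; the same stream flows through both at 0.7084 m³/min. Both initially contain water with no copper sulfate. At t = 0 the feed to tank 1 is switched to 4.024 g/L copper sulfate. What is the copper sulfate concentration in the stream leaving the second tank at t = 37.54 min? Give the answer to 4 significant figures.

Each tank obeys Vᵢ dCᵢ/dt = Q(Cᵢ₋₁ − Cᵢ), so τᵢ = Vᵢ/Q.
τ₁ = 17.01/0.7084 = 24.0119 min; τ₂ = 7.442/0.7084 = 10.5054 min.
Solving the cascade with C₁(0)=C₂(0)=0 gives C₂(t) = C_in[1 − (τ₁ e^(−t/τ₁) − τ₂ e^(−t/τ₂))/(τ₁ − τ₂)].
At t = 37.54: e^(−t/τ₁) = 0.209424, e^(−t/τ₂) = 0.0280599.
C₂ = 4.024·[1 − (24.0119·0.209424 − 10.5054·0.0280599)/(13.5065)] = 4.024·0.649511 = 2.61363 g/L.

2.614 g/L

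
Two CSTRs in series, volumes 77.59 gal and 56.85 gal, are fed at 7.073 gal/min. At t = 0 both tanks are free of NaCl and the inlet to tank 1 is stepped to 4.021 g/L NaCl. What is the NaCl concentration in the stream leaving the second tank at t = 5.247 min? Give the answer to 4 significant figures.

0.4348 g/L

Each tank obeys Vᵢ dCᵢ/dt = Q(Cᵢ₋₁ − Cᵢ), so τᵢ = Vᵢ/Q.
τ₁ = 77.59/7.073 = 10.9699 min; τ₂ = 56.85/7.073 = 8.03761 min.
Tank 1: C₁ = C_in(1 − e^(−t/τ₁)). Tank 2 (τ₁ ≠ τ₂): C₂ = C_in[1 − (τ₁ e^(−t/τ₁) − τ₂ e^(−t/τ₂))/(τ₁ − τ₂)].
At t = 5.247: e^(−t/τ₁) = 0.619830, e^(−t/τ₂) = 0.520583.
C₂ = 4.021·[1 − (10.9699·0.619830 − 8.03761·0.520583)/(2.93228)] = 4.021·0.108124 = 0.434768 g/L.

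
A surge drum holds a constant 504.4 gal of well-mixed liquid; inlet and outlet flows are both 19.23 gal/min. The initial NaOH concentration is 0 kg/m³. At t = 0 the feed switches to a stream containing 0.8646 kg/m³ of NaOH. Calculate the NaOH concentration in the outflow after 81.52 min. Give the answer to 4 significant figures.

Transient balance on the dissolved component: V dC/dt = Q(C_in − C).
Time constant τ = V/Q = 504.4/19.23 = 26.2298 min.
Integrating: C(t) = C_in + (C₀ − C_in) e^(−t/τ).
C(81.52) = 0.8646 + (0 − 0.8646)·e^(−81.52/26.2298) = 0.8646 + (-0.864600)·0.0446943 = 0.825957 kg/m³.

0.8260 kg/m³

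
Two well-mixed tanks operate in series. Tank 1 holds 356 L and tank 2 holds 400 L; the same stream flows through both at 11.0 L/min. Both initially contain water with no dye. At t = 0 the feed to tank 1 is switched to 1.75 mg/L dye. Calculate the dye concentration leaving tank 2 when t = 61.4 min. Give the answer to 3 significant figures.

0.934 mg/L

Species balance on tank i: dCᵢ/dt = (Cᵢ₋₁ − Cᵢ)/τᵢ with τᵢ = Vᵢ/Q.
τ₁ = 356/11.0 = 32.364 min; τ₂ = 400/11.0 = 36.364 min.
Solving the cascade with C₁(0)=C₂(0)=0 gives C₂(t) = C_in[1 − (τ₁ e^(−t/τ₁) − τ₂ e^(−t/τ₂))/(τ₁ − τ₂)].
At t = 61.4: e^(−t/τ₁) = 0.14999, e^(−t/τ₂) = 0.18480.
C₂ = 1.75·[1 − (32.364·0.14999 − 36.364·0.18480)/(-4.0000)] = 1.75·0.53358 = 0.93377 mg/L.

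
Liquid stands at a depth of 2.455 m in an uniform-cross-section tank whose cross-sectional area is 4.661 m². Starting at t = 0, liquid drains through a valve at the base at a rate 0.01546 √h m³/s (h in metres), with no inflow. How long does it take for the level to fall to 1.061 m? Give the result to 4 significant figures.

A dh/dt = −Q_out = −0.01546 √h.
∫ h^(−1/2) dh = −(0.01546/A) ∫ dt, giving 2√h = 2√h₀ − (0.01546/A) t.
t = 2A(√h₀ − √h)/0.01546 = 2·4.661·(√2.455 − √1.061)/0.01546
  = 9.32200 × (1.56684 − 1.03005) / 0.01546 = 323.674 s.

323.7 s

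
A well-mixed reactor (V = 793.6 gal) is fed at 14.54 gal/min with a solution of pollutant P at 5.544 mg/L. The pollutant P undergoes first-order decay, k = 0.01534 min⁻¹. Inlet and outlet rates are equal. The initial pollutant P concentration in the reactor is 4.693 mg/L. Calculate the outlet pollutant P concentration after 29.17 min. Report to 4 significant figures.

Species balance: V dC/dt = Q C_in − Q C − k V C.
This is linear with rate a = Q/V + k = 0.0336616 min⁻¹.
C_ss = Q C_in/(Q + kV) = 3.01753 mg/L; C(t) = C_ss + (C₀ − C_ss) e^(−a t).
C(29.17) = 3.01753 + (1.67547)·e^(−0.0336616·29.17) = 3.01753 + (1.67547)·0.374596 = 3.64515 mg/L.

3.645 mg/L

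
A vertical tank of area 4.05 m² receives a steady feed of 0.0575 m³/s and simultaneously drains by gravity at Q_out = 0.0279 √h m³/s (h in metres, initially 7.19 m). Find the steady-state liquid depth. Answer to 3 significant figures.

A dh/dt = Q_in − 0.0279 √h. Steady state requires inflow = outflow:
Q_in = 0.0279 √h_ss ⇒ √h_ss = 0.0575/0.0279 = 2.0609.
h_ss = 2.0609² = 4.2474 m. (Since h₀ = 7.19 m > h_ss, the level will fall toward this value.)

4.25 m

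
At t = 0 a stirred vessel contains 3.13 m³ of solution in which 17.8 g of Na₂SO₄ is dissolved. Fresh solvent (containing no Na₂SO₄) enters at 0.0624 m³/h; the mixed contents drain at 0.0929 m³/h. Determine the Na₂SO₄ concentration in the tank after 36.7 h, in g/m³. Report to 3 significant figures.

2.30 g/m³

Let m(t) be the amount of Na₂SO₄. Volume: V(t) = V₀ + (Q_in − Q_out) t = 3.13 − 0.030500 t; V(36.7) = 2.0107 m³.
Solute balance: dm/dt = 0 − Q_out C = −Q_out m/V(t).
dm/m = −Q_out dt/(V₀ − 0.030500 t); integrating gives ln(m/m₀) = −(Q_out/(Q_in−Q_out)) ln(V/V₀).
m = m₀ (V₀/V)^(Q_out/(Q_in−Q_out)) = 17.8 × (3.13/2.0107)^(-3.0459) = 4.6235 g.
C = m/V = 4.6235/2.0107 = 2.2995 g/m³.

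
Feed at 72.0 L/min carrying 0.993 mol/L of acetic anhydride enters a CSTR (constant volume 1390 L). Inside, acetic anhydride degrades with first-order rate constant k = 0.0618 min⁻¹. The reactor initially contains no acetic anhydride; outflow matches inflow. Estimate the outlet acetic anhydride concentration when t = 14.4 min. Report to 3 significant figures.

Accumulation = in − out − consumed: V dC/dt = Q C_in − Q C − k V C.
dC/dt = (Q/V) C_in − (Q/V + k) C; effective rate a = Q/V + k = 0.051799 + 0.0618 = 0.11360 min⁻¹.
C_ss = Q C_in/(Q + kV) = 0.45279 mol/L; C(t) = C_ss + (C₀ − C_ss) e^(−a t).
C(14.4) = 0.45279 + (-0.45279)·e^(−0.11360·14.4) = 0.45279 + (-0.45279)·0.19479 = 0.36459 mol/L.

0.365 mol/L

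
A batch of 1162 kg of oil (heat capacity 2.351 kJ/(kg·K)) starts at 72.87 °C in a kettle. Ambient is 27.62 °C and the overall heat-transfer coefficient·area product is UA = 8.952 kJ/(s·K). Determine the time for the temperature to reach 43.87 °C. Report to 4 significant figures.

M c_p dT/dt = −UA(T − T_amb).
τ = M c_p/UA = 305.168 s; T_ss = T_amb = 27.6200 °C.
T(t) = T_ss + (T₀ − T_ss)e^(−t/τ); set T = 43.87:
t = −τ ln[(T − T_ss)/(T₀ − T_ss)] = −305.168 · ln(0.359116) = 312.525 s.

312.5 s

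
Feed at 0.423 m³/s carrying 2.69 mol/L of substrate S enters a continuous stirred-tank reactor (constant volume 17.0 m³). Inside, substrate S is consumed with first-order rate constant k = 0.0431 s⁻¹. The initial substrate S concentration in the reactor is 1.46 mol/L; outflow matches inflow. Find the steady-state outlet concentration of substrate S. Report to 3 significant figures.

Accumulation = in − out − consumed: V dC/dt = Q C_in − Q C − k V C.
At steady state: 0 = Q C_in − (Q + kV) C_ss, so C_ss = Q C_in/(Q + kV).
C_ss = 0.423·2.69/(0.423 + 0.0431·17.0) = 1.1379/1.1557 = 0.98457 mol/L.

0.985 mol/L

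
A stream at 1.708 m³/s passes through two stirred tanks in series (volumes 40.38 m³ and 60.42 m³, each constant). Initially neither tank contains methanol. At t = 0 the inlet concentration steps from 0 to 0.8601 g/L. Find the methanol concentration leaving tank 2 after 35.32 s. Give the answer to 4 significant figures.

Each tank obeys Vᵢ dCᵢ/dt = Q(Cᵢ₋₁ − Cᵢ), so τᵢ = Vᵢ/Q.
τ₁ = 40.38/1.708 = 23.6417 s; τ₂ = 60.42/1.708 = 35.3747 s.
Tank 1: C₁ = C_in(1 − e^(−t/τ₁)). Tank 2 (τ₁ ≠ τ₂): C₂ = C_in[1 − (τ₁ e^(−t/τ₁) − τ₂ e^(−t/τ₂))/(τ₁ − τ₂)].
At t = 35.32: e^(−t/τ₁) = 0.224479, e^(−t/τ₂) = 0.368449.
C₂ = 0.8601·[1 − (23.6417·0.224479 − 35.3747·0.368449)/(-11.7330)] = 0.8601·0.341457 = 0.293687 g/L.

0.2937 g/L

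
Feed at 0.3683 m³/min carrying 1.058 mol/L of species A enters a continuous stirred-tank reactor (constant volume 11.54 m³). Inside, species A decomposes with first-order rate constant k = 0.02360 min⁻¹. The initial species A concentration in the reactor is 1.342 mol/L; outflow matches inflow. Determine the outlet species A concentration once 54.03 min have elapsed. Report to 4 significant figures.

Accumulation = in − out − consumed: V dC/dt = Q C_in − Q C − k V C.
This is linear with rate a = Q/V + k = 0.0555151 min⁻¹.
C_ss = Q C_in/(Q + kV) = 0.608234 mol/L; C(t) = C_ss + (C₀ − C_ss) e^(−a t).
C(54.03) = 0.608234 + (0.733766)·e^(−0.0555151·54.03) = 0.608234 + (0.733766)·0.0498130 = 0.644785 mol/L.

0.6448 mol/L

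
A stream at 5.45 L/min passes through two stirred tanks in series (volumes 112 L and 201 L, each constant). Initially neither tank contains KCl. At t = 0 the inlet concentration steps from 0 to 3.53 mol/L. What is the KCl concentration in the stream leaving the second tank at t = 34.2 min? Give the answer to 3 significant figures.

1.22 mol/L

Each tank obeys Vᵢ dCᵢ/dt = Q(Cᵢ₋₁ − Cᵢ), so τᵢ = Vᵢ/Q.
τ₁ = 112/5.45 = 20.550 min; τ₂ = 201/5.45 = 36.881 min.
Tank 1: C₁ = C_in(1 − e^(−t/τ₁)). Tank 2 (τ₁ ≠ τ₂): C₂ = C_in[1 − (τ₁ e^(−t/τ₁) − τ₂ e^(−t/τ₂))/(τ₁ − τ₂)].
At t = 34.2: e^(−t/τ₁) = 0.18934, e^(−t/τ₂) = 0.39562.
C₂ = 3.53·[1 − (20.550·0.18934 − 36.881·0.39562)/(-16.330)] = 3.53·0.34481 = 1.2172 mol/L.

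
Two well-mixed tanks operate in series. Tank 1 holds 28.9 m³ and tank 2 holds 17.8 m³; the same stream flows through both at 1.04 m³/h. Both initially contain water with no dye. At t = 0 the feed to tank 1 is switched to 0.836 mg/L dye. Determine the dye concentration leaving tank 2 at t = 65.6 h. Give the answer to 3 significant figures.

Time constants: τᵢ = Vᵢ/Q for each well-mixed tank.
τ₁ = 28.9/1.04 = 27.788 h; τ₂ = 17.8/1.04 = 17.115 h.
Tank 1: C₁ = C_in(1 − e^(−t/τ₁)). Tank 2 (τ₁ ≠ τ₂): C₂ = C_in[1 − (τ₁ e^(−t/τ₁) − τ₂ e^(−t/τ₂))/(τ₁ − τ₂)].
At t = 65.6: e^(−t/τ₁) = 0.094355, e^(−t/τ₂) = 0.021649.
C₂ = 0.836·[1 − (27.788·0.094355 − 17.115·0.021649)/(10.673)] = 0.836·0.78905 = 0.65965 mg/L.

0.660 mg/L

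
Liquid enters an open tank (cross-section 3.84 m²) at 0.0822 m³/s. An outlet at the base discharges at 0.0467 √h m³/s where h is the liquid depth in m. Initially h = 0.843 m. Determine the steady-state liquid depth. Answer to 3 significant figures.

3.10 m

Accumulation of liquid (constant cross-section A): A dh/dt = Q_in − 0.0467 √h. At steady state dh/dt = 0:
Q_in = 0.0467 √h_ss ⇒ √h_ss = 0.0822/0.0467 = 1.7602.
h_ss = 1.7602² = 3.0982 m. (Since h₀ = 0.843 m < h_ss, the level will rise toward this value.)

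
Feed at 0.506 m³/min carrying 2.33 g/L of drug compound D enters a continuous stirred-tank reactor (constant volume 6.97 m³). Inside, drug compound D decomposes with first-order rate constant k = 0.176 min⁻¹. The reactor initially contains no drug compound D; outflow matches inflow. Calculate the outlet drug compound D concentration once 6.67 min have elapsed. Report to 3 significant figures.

V dC/dt = Q(C_in − C) − k V C.
dC/dt = (Q/V) C_in − (Q/V + k) C; effective rate a = Q/V + k = 0.072597 + 0.176 = 0.24860 min⁻¹.
C_ss = Q C_in/(Q + kV) = 0.68042 g/L; C(t) = C_ss + (C₀ − C_ss) e^(−a t).
C(6.67) = 0.68042 + (-0.68042)·e^(−0.24860·6.67) = 0.68042 + (-0.68042)·0.19049 = 0.55081 g/L.

0.551 g/L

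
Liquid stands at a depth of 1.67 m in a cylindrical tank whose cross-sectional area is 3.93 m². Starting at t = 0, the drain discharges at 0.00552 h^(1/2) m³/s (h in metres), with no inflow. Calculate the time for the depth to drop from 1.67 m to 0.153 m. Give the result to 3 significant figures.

1280 s

Unsteady balance on liquid volume: A dh/dt = −0.00552 √h.
Separate and integrate: 2(√h − √h₀) = −(0.00552/A) t.
t = 2A(√h₀ − √h)/0.00552 = 2·3.93·(√1.67 − √0.153)/0.00552
  = 7.8600 × (1.2923 − 0.39115) / 0.00552 = 1283.1 s.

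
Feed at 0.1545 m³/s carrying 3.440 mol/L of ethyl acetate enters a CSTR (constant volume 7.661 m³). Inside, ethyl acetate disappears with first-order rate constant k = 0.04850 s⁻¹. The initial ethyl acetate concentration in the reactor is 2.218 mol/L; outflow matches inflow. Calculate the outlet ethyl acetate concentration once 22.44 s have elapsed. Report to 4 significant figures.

V dC/dt = Q(C_in − C) − k V C.
dC/dt = (Q/V) C_in − (Q/V + k) C; effective rate a = Q/V + k = 0.0201671 + 0.04850 = 0.0686671 s⁻¹.
C_ss = Q C_in/(Q + kV) = 1.01031 mol/L; C(t) = C_ss + (C₀ − C_ss) e^(−a t).
C(22.44) = 1.01031 + (1.20769)·e^(−0.0686671·22.44) = 1.01031 + (1.20769)·0.214191 = 1.26898 mol/L.

1.269 mol/L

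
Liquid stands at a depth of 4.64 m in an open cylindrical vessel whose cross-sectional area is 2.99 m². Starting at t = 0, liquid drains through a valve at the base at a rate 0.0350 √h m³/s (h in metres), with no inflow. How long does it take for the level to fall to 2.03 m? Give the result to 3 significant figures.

Unsteady balance on liquid volume: A dh/dt = −0.0350 √h.
This is separable: 2 d(√h)/dt = −0.0350/A, so √h = √h₀ − (0.0350/(2A)) t.
t = 2A(√h₀ − √h)/0.0350 = 2·2.99·(√4.64 − √2.03)/0.0350
  = 5.9800 × (2.1541 − 1.4248) / 0.0350 = 124.60 s.

125 s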